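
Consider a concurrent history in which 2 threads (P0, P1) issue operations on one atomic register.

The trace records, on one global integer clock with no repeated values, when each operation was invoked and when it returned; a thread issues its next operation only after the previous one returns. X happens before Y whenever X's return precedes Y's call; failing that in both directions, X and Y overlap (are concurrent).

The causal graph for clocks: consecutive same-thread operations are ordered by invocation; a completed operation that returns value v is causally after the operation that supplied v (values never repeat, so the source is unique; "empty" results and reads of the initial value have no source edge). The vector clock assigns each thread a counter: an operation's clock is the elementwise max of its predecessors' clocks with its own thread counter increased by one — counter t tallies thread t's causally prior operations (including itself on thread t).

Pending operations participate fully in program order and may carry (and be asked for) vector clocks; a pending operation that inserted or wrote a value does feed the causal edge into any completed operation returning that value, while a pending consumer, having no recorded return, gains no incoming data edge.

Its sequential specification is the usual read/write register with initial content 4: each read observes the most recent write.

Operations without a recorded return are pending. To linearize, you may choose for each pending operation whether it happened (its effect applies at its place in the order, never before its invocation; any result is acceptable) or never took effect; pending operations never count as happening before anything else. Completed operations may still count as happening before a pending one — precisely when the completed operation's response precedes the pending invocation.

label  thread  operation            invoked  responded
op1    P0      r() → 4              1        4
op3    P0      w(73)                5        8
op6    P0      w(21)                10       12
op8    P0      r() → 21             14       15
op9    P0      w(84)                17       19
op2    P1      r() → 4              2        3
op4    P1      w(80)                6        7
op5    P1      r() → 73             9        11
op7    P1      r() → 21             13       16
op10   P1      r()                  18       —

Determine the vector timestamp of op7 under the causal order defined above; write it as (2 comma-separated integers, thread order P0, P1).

no predecessors for op2 (invoked 2): P1 increments from zero → (0, 1)
no predecessors for op1 (invoked 1): P0 increments from zero → (1, 0)
from VC(op2)=(0, 1), op4 (invoked 6) maxes components and bumps P1 → (0, 2)
from VC(op1)=(1, 0), op3 (invoked 5) maxes components and bumps P0 → (2, 0)
from VC(op3)=(2, 0), op6 (invoked 10) maxes components and bumps P0 → (3, 0)
from VC(op6)=(3, 0), op8 (invoked 14) maxes components and bumps P0 → (4, 0)
from VC(op3)=(2, 0), VC(op4)=(0, 2), op5 (invoked 9) maxes components and bumps P1 → (2, 3)
from VC(op8)=(4, 0), op9 (invoked 17) maxes components and bumps P0 → (5, 0)
from VC(op5)=(2, 3), VC(op6)=(3, 0), op7 (invoked 13) maxes components and bumps P1 → (3, 4)
from VC(op7)=(3, 4), op10 (invoked 18) maxes components and bumps P1 → (3, 5)
target: VC(op7) = (3, 4)

(3, 4)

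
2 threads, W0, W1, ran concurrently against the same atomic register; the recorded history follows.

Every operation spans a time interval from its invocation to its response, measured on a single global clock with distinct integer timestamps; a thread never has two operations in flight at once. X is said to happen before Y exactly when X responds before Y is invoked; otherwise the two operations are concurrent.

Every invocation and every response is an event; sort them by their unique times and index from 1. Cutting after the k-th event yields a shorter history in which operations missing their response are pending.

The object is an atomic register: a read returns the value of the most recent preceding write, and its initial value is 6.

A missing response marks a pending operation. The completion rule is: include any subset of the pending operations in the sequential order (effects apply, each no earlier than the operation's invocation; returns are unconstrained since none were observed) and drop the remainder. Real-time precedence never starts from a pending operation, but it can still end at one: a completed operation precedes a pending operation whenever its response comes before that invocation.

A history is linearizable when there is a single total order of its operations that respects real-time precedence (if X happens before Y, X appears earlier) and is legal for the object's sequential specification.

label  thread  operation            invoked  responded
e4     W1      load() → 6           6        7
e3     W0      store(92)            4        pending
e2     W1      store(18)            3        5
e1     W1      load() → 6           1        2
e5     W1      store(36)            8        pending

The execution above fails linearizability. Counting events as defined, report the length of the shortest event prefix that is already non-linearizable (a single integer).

7

one valid order for events 1..6 is e1, e2:
step 1: e1 load() → 6 — value 6
step 2: e2 store(18) — value 18
with event 7 included (e4 responding at time 7), all real-time-consistent orders fail
no completion choice of the 1 pending operation (e3) rescues it — every subset was tried
e.g. e1, e2, e4 (pending dropped): illegal at step 3, since e4 load() → 6 cannot apply there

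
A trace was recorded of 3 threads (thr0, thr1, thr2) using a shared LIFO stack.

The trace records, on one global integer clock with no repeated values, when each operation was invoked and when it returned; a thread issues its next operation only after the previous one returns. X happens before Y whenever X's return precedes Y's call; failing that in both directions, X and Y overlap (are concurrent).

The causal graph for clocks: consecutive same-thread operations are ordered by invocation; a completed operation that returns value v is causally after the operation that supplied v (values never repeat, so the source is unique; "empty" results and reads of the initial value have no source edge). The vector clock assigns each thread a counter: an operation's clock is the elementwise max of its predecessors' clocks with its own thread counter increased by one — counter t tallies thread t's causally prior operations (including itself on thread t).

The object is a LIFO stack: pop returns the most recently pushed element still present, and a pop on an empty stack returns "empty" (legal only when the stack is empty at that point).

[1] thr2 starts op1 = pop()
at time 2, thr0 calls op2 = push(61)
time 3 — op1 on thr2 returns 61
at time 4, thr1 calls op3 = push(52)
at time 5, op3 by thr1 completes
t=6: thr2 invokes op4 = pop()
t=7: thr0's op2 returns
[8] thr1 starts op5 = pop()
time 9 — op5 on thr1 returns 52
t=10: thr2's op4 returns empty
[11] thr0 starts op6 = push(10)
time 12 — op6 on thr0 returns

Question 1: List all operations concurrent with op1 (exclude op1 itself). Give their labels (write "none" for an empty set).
op2

concurrent with op1 ([1,3]): every op whose interval crosses 1..3
op2 [2,7]: concurrent
op3 [4,5]: after
op4 [6,10]: after
op5 [8,9]: after
op6 [11,12]: after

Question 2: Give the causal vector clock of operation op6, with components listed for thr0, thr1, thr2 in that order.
(2, 0, 0)

root op op3, invoked 4: fresh clock plus thr1's own tick → (0, 1, 0)
root op op2, invoked 2: fresh clock plus thr0's own tick → (1, 0, 0)
VC(op5, invoked at 8): max of VC(op3)=(0, 1, 0), then +1 on thread thr1 → (0, 2, 0)
VC(op1, invoked at 1): max of VC(op2)=(1, 0, 0), then +1 on thread thr2 → (1, 0, 1)
VC(op6, invoked at 11): max of VC(op2)=(1, 0, 0), then +1 on thread thr0 → (2, 0, 0)
VC(op4, invoked at 6): max of VC(op1)=(1, 0, 1), then +1 on thread thr2 → (1, 0, 2)
target: VC(op6) = (2, 0, 0)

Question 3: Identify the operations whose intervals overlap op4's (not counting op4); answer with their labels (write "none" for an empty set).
op2, op5

op4 runs from 6 to 10; window-overlapping ops are concurrent
op1 [1,3]: before
op2 [2,7]: concurrent
op3 [4,5]: before
op5 [8,9]: concurrent
op6 [11,12]: after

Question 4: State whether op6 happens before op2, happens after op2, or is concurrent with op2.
after

op6 spans [11,12], op2 spans [2,7]
resp(op2)=7 < inv(op6)=11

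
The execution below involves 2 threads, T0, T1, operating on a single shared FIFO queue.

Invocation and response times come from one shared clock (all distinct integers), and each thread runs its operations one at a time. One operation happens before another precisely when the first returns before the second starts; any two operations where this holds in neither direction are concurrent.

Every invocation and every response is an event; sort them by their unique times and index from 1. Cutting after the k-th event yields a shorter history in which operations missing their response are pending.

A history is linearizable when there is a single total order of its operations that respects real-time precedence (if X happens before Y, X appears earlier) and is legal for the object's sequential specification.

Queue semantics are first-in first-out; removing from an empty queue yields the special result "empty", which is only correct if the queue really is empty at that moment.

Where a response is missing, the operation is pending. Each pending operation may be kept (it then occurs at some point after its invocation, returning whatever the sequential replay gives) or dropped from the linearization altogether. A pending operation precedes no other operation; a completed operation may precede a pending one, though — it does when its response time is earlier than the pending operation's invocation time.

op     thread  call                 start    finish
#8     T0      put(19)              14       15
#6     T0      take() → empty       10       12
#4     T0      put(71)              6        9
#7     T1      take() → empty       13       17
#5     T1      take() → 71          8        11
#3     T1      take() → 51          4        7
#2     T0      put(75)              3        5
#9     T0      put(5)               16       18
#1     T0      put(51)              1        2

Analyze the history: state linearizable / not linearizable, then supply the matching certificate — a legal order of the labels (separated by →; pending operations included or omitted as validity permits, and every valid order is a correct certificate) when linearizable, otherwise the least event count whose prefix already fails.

not linearizable — minimal violating prefix: 12 events

the violation lands at event 12, #6's response at time 12: events 1..11 linearize, events 1..12 do not
the 6 completed operations admit 8 real-time orders; each fails the FIFO queue replay
one such order, #1, #2, #3, #4, #5, #6, breaks at step 5 where #5 take() → 71 is illegal
one such order, #1, #2, #3, #4, #6, #5, breaks at step 5 where #6 take() → empty is illegal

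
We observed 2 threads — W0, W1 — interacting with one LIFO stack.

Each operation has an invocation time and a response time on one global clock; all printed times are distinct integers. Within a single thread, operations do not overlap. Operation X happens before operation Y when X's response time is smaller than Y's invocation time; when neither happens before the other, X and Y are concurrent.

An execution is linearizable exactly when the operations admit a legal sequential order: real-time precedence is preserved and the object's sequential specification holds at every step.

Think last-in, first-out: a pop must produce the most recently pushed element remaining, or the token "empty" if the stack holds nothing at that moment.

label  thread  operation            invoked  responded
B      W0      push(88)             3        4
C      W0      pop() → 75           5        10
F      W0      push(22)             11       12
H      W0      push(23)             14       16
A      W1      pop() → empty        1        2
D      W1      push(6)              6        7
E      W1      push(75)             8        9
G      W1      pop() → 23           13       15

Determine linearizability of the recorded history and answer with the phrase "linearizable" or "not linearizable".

witness order: A, B, D, E, C, F, H, G
1. A pop() → empty, leaving stack <>
2. B push(88), leaving stack <88>
3. D push(6), leaving stack <88,6>
4. E push(75), leaving stack <88,6,75>
5. C pop() → 75, leaving stack <88,6>
6. F push(22), leaving stack <88,6,22>
7. H push(23), leaving stack <88,6,22,23>
8. G pop() → 23, leaving stack <88,6,22>

linearizable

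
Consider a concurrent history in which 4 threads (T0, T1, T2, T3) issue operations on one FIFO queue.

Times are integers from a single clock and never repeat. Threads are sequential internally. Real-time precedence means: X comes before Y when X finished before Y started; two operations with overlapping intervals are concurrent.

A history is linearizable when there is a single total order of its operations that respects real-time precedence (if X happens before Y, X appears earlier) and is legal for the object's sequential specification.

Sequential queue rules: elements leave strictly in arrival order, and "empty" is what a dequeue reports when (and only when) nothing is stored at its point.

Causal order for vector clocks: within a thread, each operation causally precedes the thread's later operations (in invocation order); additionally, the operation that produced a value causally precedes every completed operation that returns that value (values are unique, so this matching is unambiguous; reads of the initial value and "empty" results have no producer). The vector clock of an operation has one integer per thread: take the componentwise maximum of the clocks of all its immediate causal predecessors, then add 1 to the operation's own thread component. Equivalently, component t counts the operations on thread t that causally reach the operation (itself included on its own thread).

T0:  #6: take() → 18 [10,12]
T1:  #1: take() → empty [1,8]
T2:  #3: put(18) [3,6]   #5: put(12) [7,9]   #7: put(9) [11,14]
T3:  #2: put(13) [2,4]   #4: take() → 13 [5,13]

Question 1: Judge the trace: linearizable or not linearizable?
a witness: #1, #2, #3, #4, #5, #6, #7
1. #1 take() → empty, leaving queue <>
2. #2 put(13), leaving queue <13>
3. #3 put(18), leaving queue <13,18>
4. #4 take() → 13, leaving queue <18>
5. #5 put(12), leaving queue <18,12>
6. #6 take() → 18, leaving queue <12>
7. #7 put(9), leaving queue <12,9>

linearizable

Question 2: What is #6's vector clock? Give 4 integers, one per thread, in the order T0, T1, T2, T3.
no predecessors for #2 (invoked 2): T3 increments from zero → (0, 0, 0, 1)
no predecessors for #3 (invoked 3): T2 increments from zero → (0, 0, 1, 0)
no predecessors for #1 (invoked 1): T1 increments from zero → (0, 1, 0, 0)
invoked at 5, #4 merges VC(#2)=(0, 0, 0, 1) and bumps T3's slot → (0, 0, 0, 2)
invoked at 7, #5 merges VC(#3)=(0, 0, 1, 0) and bumps T2's slot → (0, 0, 2, 0)
invoked at 10, #6 merges VC(#3)=(0, 0, 1, 0) and bumps T0's slot → (1, 0, 1, 0)
invoked at 11, #7 merges VC(#5)=(0, 0, 2, 0) and bumps T2's slot → (0, 0, 3, 0)
target: VC(#6) = (1, 0, 1, 0)

(1, 0, 1, 0)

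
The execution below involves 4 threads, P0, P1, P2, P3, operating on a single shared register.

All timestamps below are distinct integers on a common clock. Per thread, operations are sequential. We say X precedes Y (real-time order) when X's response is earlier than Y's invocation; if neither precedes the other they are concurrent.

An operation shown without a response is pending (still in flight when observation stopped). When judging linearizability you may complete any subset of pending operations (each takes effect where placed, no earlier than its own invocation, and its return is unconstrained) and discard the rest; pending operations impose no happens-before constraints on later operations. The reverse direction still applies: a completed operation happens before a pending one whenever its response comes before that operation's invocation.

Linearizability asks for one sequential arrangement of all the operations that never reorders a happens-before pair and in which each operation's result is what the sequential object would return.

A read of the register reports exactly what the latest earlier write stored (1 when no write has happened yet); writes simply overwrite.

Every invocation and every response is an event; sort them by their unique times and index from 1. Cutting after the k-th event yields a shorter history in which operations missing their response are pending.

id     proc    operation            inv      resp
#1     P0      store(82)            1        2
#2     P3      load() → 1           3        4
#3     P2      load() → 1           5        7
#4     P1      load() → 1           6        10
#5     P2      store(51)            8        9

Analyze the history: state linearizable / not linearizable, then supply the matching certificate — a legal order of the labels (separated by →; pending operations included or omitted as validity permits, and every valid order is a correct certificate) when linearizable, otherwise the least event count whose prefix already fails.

not linearizable — minimal violating prefix: 4 events

cut after 3 events: linearizable; cut after 4 events (#2 responds, time 4): not linearizable
the sole real-time-consistent order of 2 completed operations fails the register replay
one such order, #1, #2, breaks at step 2 where #2 load() → 1 is illegal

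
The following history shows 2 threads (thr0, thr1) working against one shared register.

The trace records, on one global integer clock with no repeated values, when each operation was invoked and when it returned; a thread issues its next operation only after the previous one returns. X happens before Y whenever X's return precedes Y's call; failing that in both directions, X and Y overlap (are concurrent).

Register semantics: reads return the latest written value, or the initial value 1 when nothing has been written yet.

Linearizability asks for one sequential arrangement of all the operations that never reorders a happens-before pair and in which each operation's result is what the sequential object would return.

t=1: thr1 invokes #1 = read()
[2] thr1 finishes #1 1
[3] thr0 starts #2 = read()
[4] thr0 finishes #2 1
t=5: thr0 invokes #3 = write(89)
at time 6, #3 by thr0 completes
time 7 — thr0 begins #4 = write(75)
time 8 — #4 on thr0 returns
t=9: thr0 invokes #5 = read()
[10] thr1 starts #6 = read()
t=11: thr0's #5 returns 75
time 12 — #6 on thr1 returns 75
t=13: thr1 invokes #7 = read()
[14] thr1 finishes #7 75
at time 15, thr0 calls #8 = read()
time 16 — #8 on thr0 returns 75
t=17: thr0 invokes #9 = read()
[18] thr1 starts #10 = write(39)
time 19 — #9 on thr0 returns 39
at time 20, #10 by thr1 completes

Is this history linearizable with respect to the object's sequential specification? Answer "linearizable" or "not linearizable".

witness order: #1, #2, #3, #4, #5, #6, #7, #8, #10, #9
1. #1 read() → 1, leaving value 1
2. #2 read() → 1, leaving value 1
3. #3 write(89), leaving value 89
4. #4 write(75), leaving value 75
5. #5 read() → 75, leaving value 75
6. #6 read() → 75, leaving value 75
7. #7 read() → 75, leaving value 75
8. #8 read() → 75, leaving value 75
9. #10 write(39), leaving value 39
10. #9 read() → 39, leaving value 39

linearizable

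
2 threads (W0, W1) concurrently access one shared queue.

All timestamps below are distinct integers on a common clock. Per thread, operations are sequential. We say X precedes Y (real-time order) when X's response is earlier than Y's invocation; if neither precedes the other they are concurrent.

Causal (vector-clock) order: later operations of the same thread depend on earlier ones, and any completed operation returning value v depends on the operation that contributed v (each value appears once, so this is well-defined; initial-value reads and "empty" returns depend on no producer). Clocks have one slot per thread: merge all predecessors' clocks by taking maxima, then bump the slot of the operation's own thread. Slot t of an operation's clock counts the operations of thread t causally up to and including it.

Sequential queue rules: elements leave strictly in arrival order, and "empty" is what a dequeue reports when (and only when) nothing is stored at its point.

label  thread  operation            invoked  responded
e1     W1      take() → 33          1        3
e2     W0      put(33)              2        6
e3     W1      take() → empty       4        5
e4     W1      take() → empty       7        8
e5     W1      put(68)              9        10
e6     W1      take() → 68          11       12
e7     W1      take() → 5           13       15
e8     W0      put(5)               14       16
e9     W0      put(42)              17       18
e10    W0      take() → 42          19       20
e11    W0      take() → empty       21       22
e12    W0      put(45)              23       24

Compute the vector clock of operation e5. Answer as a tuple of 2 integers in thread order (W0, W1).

(1, 4)

invoked at 2, e2 has no predecessors; its own W0 bump gives (1, 0)
from VC(e2)=(1, 0), e1 (invoked 1) maxes components and bumps W1 → (1, 1)
from VC(e2)=(1, 0), e8 (invoked 14) maxes components and bumps W0 → (2, 0)
from VC(e1)=(1, 1), e3 (invoked 4) maxes components and bumps W1 → (1, 2)
from VC(e8)=(2, 0), e9 (invoked 17) maxes components and bumps W0 → (3, 0)
from VC(e3)=(1, 2), e4 (invoked 7) maxes components and bumps W1 → (1, 3)
from VC(e9)=(3, 0), e10 (invoked 19) maxes components and bumps W0 → (4, 0)
from VC(e4)=(1, 3), e5 (invoked 9) maxes components and bumps W1 → (1, 4)
from VC(e10)=(4, 0), e11 (invoked 21) maxes components and bumps W0 → (5, 0)
from VC(e5)=(1, 4), e6 (invoked 11) maxes components and bumps W1 → (1, 5)
from VC(e11)=(5, 0), e12 (invoked 23) maxes components and bumps W0 → (6, 0)
from VC(e6)=(1, 5), VC(e8)=(2, 0), e7 (invoked 13) maxes components and bumps W1 → (2, 6)
target: VC(e5) = (1, 4)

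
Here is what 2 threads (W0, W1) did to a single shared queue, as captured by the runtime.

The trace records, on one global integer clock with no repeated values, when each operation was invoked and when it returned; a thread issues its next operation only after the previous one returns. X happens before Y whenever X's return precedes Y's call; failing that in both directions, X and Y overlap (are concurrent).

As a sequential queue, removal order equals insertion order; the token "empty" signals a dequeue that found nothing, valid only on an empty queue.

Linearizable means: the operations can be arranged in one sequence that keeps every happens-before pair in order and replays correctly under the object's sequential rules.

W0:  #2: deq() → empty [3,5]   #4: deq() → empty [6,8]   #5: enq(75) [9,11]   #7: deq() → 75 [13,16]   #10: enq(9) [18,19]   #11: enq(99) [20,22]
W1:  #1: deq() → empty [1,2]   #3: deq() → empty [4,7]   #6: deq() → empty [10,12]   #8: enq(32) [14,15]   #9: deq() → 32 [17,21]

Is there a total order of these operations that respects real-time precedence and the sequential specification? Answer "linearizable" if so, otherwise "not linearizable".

linearizable

one valid linearization: #1, #2, #3, #4, #6, #5, #7, #8, #9, #10, #11
step 1: #1 deq() → empty — queue <>
step 2: #2 deq() → empty — queue <>
step 3: #3 deq() → empty — queue <>
step 4: #4 deq() → empty — queue <>
step 5: #6 deq() → empty — queue <>
step 6: #5 enq(75) — queue <75>
step 7: #7 deq() → 75 — queue <>
step 8: #8 enq(32) — queue <32>
step 9: #9 deq() → 32 — queue <>
step 10: #10 enq(9) — queue <9>
step 11: #11 enq(99) — queue <9,99>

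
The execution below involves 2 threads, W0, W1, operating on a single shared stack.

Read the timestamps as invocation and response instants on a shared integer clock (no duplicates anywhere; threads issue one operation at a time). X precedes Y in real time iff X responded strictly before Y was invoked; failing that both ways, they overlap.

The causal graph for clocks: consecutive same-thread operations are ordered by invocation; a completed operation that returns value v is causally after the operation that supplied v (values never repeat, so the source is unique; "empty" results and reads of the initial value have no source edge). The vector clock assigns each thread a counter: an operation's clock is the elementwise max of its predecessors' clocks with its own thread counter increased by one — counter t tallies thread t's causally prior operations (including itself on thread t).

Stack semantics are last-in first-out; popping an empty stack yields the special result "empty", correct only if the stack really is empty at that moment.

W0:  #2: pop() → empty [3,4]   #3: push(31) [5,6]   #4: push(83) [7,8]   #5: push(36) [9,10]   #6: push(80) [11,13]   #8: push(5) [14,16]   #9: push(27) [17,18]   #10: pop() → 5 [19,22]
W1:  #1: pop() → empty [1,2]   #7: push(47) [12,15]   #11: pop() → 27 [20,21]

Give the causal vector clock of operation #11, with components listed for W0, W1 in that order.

invoked at 1, #1 has no predecessors; its own W1 bump gives (0, 1)
invoked at 3, #2 has no predecessors; its own W0 bump gives (1, 0)
invoked at 12, #7 merges VC(#1)=(0, 1) and bumps W1's slot → (0, 2)
invoked at 5, #3 merges VC(#2)=(1, 0) and bumps W0's slot → (2, 0)
invoked at 7, #4 merges VC(#3)=(2, 0) and bumps W0's slot → (3, 0)
invoked at 9, #5 merges VC(#4)=(3, 0) and bumps W0's slot → (4, 0)
invoked at 11, #6 merges VC(#5)=(4, 0) and bumps W0's slot → (5, 0)
invoked at 14, #8 merges VC(#6)=(5, 0) and bumps W0's slot → (6, 0)
invoked at 17, #9 merges VC(#8)=(6, 0) and bumps W0's slot → (7, 0)
invoked at 19, #10 merges VC(#8)=(6, 0), VC(#9)=(7, 0) and bumps W0's slot → (8, 0)
invoked at 20, #11 merges VC(#7)=(0, 2), VC(#9)=(7, 0) and bumps W1's slot → (7, 3)
target: VC(#11) = (7, 3)

(7, 3)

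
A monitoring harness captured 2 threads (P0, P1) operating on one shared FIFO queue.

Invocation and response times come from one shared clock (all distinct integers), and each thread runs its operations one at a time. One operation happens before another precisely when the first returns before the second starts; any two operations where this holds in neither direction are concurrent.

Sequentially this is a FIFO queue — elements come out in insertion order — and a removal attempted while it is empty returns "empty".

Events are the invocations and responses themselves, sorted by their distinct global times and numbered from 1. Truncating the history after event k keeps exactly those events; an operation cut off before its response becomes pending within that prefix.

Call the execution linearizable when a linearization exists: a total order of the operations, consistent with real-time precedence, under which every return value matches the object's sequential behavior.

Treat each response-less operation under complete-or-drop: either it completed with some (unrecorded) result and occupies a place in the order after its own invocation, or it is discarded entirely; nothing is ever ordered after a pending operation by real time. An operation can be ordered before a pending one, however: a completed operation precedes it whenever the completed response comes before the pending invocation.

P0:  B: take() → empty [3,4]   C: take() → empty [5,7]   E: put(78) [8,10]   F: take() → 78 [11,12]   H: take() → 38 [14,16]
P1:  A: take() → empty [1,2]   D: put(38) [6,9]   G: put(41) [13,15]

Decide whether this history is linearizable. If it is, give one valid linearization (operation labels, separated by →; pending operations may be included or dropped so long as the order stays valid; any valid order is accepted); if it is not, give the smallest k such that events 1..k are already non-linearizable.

1. A take() → empty, leaving queue <>
2. B take() → empty, leaving queue <>
3. C take() → empty, leaving queue <>
4. E put(78), leaving queue <78>
5. D put(38), leaving queue <78,38>
6. F take() → 78, leaving queue <38>
7. G put(41), leaving queue <38,41>
8. H take() → 38, leaving queue <41>

linearizable — witness: A → B → C → E → D → F → G → H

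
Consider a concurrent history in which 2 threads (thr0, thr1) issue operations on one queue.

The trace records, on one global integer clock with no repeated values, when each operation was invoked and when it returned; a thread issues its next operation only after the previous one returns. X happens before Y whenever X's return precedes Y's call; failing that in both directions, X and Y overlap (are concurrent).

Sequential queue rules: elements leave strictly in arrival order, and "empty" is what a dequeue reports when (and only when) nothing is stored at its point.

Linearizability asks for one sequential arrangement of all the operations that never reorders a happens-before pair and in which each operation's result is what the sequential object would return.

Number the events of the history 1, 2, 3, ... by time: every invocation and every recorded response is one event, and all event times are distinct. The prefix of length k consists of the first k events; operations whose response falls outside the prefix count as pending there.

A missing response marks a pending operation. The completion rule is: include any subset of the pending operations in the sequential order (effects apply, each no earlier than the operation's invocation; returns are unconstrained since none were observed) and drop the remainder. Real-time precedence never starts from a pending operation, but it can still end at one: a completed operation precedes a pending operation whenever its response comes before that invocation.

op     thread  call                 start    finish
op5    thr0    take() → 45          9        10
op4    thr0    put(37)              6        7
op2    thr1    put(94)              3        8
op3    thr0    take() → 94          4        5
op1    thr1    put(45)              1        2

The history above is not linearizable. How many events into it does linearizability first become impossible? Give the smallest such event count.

5

events 1..4 are linearizable, e.g. via op1:
1. op1 put(45), leaving queue <45>
once event 5 joins (op3's response, time 5), exhaustive search finds no witness
every completion of the 1 pending operation (op2) was checked; none linearizes
sample order op1, op3 (pending dropped) stalls at step 2 — op3 take() → 94 has no legal effect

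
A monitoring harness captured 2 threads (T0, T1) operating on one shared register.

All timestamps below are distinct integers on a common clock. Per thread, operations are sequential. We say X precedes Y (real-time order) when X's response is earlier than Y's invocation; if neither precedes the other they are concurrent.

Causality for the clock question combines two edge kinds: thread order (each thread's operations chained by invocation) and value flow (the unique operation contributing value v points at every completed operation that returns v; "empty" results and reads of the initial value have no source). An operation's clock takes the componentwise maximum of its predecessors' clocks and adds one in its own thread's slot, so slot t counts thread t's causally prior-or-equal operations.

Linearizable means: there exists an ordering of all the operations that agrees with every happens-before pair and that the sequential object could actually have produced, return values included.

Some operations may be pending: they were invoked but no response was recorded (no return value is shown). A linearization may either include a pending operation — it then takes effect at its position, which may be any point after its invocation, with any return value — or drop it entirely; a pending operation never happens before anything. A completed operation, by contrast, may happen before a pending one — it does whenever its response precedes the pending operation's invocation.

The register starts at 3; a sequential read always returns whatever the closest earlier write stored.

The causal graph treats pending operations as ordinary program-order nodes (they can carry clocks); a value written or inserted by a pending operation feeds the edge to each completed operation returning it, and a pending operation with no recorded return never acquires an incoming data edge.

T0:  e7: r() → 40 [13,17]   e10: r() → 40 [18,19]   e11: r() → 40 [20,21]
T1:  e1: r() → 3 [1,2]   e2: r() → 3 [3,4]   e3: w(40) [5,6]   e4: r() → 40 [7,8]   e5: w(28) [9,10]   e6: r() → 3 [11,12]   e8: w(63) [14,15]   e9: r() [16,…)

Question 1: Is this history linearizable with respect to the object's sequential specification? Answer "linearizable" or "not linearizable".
not linearizable

prefix check: 1..11 passes, 1..12 fails once e6's time-12 response joins
a single order respects real time; the 6 completed register operations fail replay along it
sample order e1, e2, e3, e4, e5, e6 stalls at step 6 — e6 r() → 3 has no legal effect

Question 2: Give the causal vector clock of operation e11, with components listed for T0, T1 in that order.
(3, 3)

invoked at 1, e1 has no predecessors; its own T1 bump gives (0, 1)
merge at e2 (invoked 3): VC(e1)=(0, 1), own-thread bump on T1 → (0, 2)
merge at e3 (invoked 5): VC(e2)=(0, 2), own-thread bump on T1 → (0, 3)
merge at e4 (invoked 7): VC(e3)=(0, 3), own-thread bump on T1 → (0, 4)
merge at e7 (invoked 13): VC(e3)=(0, 3), own-thread bump on T0 → (1, 3)
merge at e5 (invoked 9): VC(e4)=(0, 4), own-thread bump on T1 → (0, 5)
merge at e10 (invoked 18): VC(e3)=(0, 3), VC(e7)=(1, 3), own-thread bump on T0 → (2, 3)
merge at e6 (invoked 11): VC(e5)=(0, 5), own-thread bump on T1 → (0, 6)
merge at e11 (invoked 20): VC(e3)=(0, 3), VC(e10)=(2, 3), own-thread bump on T0 → (3, 3)
merge at e8 (invoked 14): VC(e6)=(0, 6), own-thread bump on T1 → (0, 7)
merge at e9 (invoked 16): VC(e8)=(0, 7), own-thread bump on T1 → (0, 8)
target: VC(e11) = (3, 3)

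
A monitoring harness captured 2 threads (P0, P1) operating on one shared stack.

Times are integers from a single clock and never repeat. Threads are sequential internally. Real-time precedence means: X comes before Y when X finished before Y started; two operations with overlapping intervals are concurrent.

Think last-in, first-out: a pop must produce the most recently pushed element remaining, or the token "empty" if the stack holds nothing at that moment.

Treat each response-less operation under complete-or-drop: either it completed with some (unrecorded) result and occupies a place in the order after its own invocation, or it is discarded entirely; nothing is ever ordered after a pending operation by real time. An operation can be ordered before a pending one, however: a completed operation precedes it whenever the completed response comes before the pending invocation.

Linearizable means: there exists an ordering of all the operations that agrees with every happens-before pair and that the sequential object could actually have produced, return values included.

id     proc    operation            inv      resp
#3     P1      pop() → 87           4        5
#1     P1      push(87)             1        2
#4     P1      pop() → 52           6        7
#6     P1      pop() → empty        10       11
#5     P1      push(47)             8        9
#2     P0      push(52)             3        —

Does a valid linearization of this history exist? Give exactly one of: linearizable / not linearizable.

not linearizable

prefix check: 1..10 passes, 1..11 fails once #6's time-11 response joins
exhaustive check: the 5 completed stack ops admit one real-time order; illegal
no escape via the 1 pending operation (#2): every completion choice fails
e.g. #1, #3, #4, #5, #6 (pending dropped): illegal at step 3, since #4 pop() → 52 cannot apply there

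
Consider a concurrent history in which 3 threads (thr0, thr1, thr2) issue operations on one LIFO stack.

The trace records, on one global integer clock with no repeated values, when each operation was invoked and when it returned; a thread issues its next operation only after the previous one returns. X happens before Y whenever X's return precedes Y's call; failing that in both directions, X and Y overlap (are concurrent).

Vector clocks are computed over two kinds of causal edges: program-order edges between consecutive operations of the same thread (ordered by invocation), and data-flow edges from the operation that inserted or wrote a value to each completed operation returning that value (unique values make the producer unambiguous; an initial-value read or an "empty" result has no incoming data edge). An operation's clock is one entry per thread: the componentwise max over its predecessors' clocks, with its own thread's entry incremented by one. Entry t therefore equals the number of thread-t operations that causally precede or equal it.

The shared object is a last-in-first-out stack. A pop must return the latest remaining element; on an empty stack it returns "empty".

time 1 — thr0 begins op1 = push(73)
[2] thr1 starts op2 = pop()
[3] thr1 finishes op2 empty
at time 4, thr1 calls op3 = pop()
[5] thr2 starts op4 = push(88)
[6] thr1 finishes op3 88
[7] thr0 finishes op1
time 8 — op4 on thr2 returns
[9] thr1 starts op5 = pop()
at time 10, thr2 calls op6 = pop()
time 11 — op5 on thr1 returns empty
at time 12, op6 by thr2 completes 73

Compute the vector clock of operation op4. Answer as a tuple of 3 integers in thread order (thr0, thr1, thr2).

(0, 0, 1)

root op op4, invoked 5: fresh clock plus thr2's own tick → (0, 0, 1)
root op op2, invoked 2: fresh clock plus thr1's own tick → (0, 1, 0)
root op op1, invoked 1: fresh clock plus thr0's own tick → (1, 0, 0)
VC(op3, invoked at 4): max of VC(op2)=(0, 1, 0), VC(op4)=(0, 0, 1), then +1 on thread thr1 → (0, 2, 1)
VC(op6, invoked at 10): max of VC(op1)=(1, 0, 0), VC(op4)=(0, 0, 1), then +1 on thread thr2 → (1, 0, 2)
VC(op5, invoked at 9): max of VC(op3)=(0, 2, 1), then +1 on thread thr1 → (0, 3, 1)
target: VC(op4) = (0, 0, 1)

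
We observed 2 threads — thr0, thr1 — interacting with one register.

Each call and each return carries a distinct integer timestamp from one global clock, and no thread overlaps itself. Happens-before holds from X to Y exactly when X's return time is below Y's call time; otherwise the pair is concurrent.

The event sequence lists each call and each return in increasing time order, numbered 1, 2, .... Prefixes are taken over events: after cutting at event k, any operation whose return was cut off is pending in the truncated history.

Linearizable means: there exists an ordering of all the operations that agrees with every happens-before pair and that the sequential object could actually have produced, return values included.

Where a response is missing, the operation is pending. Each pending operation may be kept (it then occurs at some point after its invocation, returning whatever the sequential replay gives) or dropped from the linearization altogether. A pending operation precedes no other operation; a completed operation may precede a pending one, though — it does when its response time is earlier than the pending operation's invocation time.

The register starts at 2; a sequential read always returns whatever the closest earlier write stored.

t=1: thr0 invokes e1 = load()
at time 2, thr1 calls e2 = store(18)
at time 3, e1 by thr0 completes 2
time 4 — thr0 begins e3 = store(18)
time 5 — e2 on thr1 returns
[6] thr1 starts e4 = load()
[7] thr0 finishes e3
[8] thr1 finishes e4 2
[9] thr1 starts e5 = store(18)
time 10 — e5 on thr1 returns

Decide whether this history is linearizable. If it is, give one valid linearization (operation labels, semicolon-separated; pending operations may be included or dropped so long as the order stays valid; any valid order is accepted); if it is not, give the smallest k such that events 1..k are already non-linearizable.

cut after 7 events: linearizable; cut after 8 events (e4 responds, time 8): not linearizable
all 5 real-time-respecting orders fail — 4 completed register operations, no legal replay
sample order e1, e2, e3, e4 stalls at step 4 — e4 load() → 2 has no legal effect
sample order e1, e2, e4, e3 stalls at step 3 — e4 load() → 2 has no legal effect

not linearizable — minimal violating prefix: 8 events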